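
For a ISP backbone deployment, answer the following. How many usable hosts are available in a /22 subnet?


Given: subnet mask /22
Host bits = 32 - 22 = 10
Total addresses = 2^10 = 1024
Usable hosts = 1024 - 2 (network + broadcast) = 1022

1022


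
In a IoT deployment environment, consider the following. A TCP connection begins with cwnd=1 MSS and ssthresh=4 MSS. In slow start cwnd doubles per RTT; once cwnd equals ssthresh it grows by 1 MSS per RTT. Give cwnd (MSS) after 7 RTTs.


RTT 0: cwnd = 1 MSS (initial)
RTT 1: cwnd = 2 MSS (slow start, doubled)
RTT 2: cwnd = 4 MSS (slow start, doubled)
RTT 3: cwnd = 5 MSS (congestion avoidance, +1)
RTT 4: cwnd = 6 MSS (congestion avoidance, +1)
RTT 5: cwnd = 7 MSS (congestion avoidance, +1)
RTT 6: cwnd = 8 MSS (congestion avoidance, +1)
RTT 7: cwnd = 9 MSS (congestion avoidance, +1)

9


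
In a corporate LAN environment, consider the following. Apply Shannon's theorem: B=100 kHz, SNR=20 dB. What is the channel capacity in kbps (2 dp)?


Given: B = 100 kHz, SNR = 20 dB
SNR linear = 10^(20/10) = 100
1 + SNR = 101
log2(101) = 6.6582114828
C = 100 * 1000 * 6.6582114828 = 665821.1483 bps
C = 665.821148 kbps -> 665.82 kbps (2 dp)

665.82


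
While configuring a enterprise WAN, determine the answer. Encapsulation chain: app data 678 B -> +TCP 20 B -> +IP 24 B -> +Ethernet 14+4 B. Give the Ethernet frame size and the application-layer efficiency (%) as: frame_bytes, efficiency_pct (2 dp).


TCP segment = 678 + 20 = 698 B
IP packet = 698 + 24 = 722 B
Ethernet frame = 722 + 14 + 4 = 740 B
Efficiency = app / frame = 678 / 740 = 0.916216 = 91.6216% -> 91.62% (2 dp)

740, 91.62


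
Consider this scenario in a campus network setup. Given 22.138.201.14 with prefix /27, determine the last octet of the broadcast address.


Given: IP = 22.138.201.14, prefix = /27
Host bits = 32 - 27 = 5
Network last octet = 14 AND mask = 0
Host part size = 2^5 - 1 = 31
Broadcast last octet = 0 OR 31 = 31

31


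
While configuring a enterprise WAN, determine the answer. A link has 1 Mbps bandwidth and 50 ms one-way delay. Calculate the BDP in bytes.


Given: bandwidth = 1 Mbps, delay = 50 ms
BDP in bits = 1 * 10^6 * 50 / 1000
BDP in bits = 50000
BDP in bytes = 50000 / 8 = 6250

6250


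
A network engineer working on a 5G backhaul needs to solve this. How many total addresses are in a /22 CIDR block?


Given: CIDR prefix /22
Host bits = 32 - 22 = 10
Total addresses = 2^10 = 1024

1024


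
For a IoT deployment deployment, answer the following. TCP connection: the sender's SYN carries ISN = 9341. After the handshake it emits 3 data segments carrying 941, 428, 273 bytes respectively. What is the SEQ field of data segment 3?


The SYN occupies sequence number ISN = 9341, so the first data byte is ISN + 1 = 9342.
SEQ of data segment i = (ISN + 1) + sum of payload sizes of segments 1..i-1.
Segment 1: SEQ = 9342, payload = 941 bytes
Segment 2: SEQ = 10283, payload = 428 bytes
Segment 3: SEQ = 10711, payload = 273 bytes
SEQ of segment 3 = 9342 + 941 + 428 = 10711

10711


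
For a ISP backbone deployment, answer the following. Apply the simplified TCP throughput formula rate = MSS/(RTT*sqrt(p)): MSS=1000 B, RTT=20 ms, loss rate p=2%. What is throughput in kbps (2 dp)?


Given: MSS = 1000 bytes, RTT = 20 ms, loss = 2%
RTT in seconds = 20 / 1000 = 0.02
Loss rate = 2% = 0.02
sqrt(loss) = sqrt(0.02) = 0.141421356237
Throughput (bytes/s) = 1000 / (0.02 * 0.141421356237) = 353553.3906
Throughput (kbps) = 353553.3906 * 8 / 1000 = 2828.427125 -> 2828.43 kbps (2 dp)

2828.43


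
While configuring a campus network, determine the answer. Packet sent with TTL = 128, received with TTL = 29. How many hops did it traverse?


Given: initial TTL = 128, received TTL = 29
Hops = initial TTL - received TTL
Hops = 128 - 29 = 99

99


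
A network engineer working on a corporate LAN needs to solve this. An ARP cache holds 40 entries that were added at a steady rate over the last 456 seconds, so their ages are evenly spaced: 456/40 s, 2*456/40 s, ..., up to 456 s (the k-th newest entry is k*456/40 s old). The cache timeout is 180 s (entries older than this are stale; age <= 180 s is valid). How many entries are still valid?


Ages are k * 456/40 s for k = 1..40 (spacing = 11.4000 s).
Entry k is valid iff k * 456/40 <= 180 iff k <= 40 * 180 / 456 = 15.7895
n_valid = floor(15.7895) = 15
(n_stale = 40 - 15 = 25)

15


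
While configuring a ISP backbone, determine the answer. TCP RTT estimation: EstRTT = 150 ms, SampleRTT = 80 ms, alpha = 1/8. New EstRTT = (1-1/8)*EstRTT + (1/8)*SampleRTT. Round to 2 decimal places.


Given: EstRTT = 150 ms, SampleRTT = 80 ms, alpha = 1/8
New EstRTT = (1 - alpha) * EstRTT + alpha * SampleRTT
(7/8) * 150 = 131.25
(1/8) * 80 = 10
New EstRTT = 131.25 + 10 = 141.25 ms -> 141.25 ms (2 dp)

141.25


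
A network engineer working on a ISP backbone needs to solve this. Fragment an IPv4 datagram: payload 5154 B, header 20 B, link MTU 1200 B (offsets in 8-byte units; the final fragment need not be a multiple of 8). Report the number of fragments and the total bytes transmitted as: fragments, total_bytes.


Max data per non-final fragment = floor((MTU - header)/8)*8 = floor((1200 - 20)/8)*8 = floor(1180/8)*8 = 1176 B
Final fragment needs no 8-byte alignment: it can carry up to MTU - header = 1180 B
Non-final fragments needed = ceil((payload - 1180) / 1176) = ceil(3974/1176) = ceil(3.3793) = 4
Number of fragments = 4 + 1 = 5
Fragment sizes (data): 4 * 1176 B + 450 B (last, 450 <= 1180 OK)
Total bytes sent = payload + n_frags * header = 5154 + 5*20 = 5154 + 100 = 5254 B

5, 5254


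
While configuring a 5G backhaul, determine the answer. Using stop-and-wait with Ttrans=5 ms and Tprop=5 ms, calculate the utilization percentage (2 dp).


Given: Ttrans = 5 ms, Tprop = 5 ms
RTT = 2 * Tprop = 2 * 5 = 10 ms
U = Ttrans / (Ttrans + RTT)
U = 5 / (5 + 10)
U = 5 / 15 = 0.333333
U% = 33.33%

33.33


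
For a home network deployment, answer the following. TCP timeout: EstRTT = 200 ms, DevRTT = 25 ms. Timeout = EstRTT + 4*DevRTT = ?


Given: EstRTT = 200 ms, DevRTT = 25 ms
Timeout = EstRTT + 4 * DevRTT
4 * DevRTT = 4 * 25 = 100
Timeout = 200 + 100 = 300 ms

300


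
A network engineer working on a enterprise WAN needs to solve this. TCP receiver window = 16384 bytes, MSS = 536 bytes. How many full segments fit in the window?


Given: RWND = 16384 bytes, MSS = 536 bytes
Full segments = floor(RWND / MSS)
Full segments = floor(16384 / 536)
Full segments = floor(30.5672) = 30

30


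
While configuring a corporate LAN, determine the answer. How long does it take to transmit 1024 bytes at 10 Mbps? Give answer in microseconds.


Given: packet = 1024 bytes, bandwidth = 10 Mbps
Packet in bits = 1024 * 8 = 8192 bits
Bandwidth = 10 * 10^6 = 10000000 bps
Time = 8192 / 10000000 seconds
Time in us = 8192 * 10^6 / 10000000 = 819.2

819.2


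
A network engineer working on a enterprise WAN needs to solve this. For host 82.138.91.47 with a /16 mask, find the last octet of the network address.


Given: IP = 82.138.91.47, prefix = /16
Subnet mask = 255.255.0.0
Last octet of IP: 47
Last octet of mask: 0
Network last octet = 47 AND 0 = 0

0


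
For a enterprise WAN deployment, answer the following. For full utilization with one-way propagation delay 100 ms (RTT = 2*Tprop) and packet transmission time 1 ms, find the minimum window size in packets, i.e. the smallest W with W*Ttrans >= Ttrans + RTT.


Given: Ttrans = 1 ms, RTT = 200 ms (= 2 * Tprop, Tprop = 100 ms)
Time until first ACK returns = Ttrans + RTT = 1 + 200 = 201 ms
Need W * Ttrans >= Ttrans + RTT  ->  W >= (Ttrans + RTT) / Ttrans
(Ttrans + RTT) / Ttrans = 201 / 1 = 201
W_min = ceil(201) = 201

201


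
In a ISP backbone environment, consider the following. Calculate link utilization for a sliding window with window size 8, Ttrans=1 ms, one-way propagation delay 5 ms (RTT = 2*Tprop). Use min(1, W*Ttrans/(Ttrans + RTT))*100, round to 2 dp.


Given: W = 8, Ttrans = 1 ms, RTT = 10 ms (= 2 * Tprop, Tprop = 5 ms)
Cycle time = Ttrans + RTT = 1 + 10 = 11 ms (first packet sent until its ACK returns)
W * Ttrans = 8 * 1 = 8 ms of sending per cycle
W * Ttrans / (Ttrans + RTT) = 8 / 11 = 0.727273
U = min(1, 0.727273) = 0.727273
U% = 72.73%

72.73


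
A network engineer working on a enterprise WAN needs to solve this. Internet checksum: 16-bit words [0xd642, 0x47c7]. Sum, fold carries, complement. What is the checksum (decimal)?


Given words: [0xd642, 0x47c7]
Step 1: Sum all words
Raw sum = 54850 + 18375 = 73225
Step 2: Fold carry: (7689 + 1) = 7690
One's complement = ~7690 & 0xFFFF = 57845

57845


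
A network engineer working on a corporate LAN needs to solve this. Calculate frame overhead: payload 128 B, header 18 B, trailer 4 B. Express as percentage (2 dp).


Given: payload = 128 B, header = 18 B, trailer = 4 B
Overhead bytes = header + trailer = 18 + 4 = 22
Total frame = payload + overhead = 128 + 22 = 150
Overhead % = 22 / 150 * 100 = 14.6667% -> 14.67% (2 dp)

14.67


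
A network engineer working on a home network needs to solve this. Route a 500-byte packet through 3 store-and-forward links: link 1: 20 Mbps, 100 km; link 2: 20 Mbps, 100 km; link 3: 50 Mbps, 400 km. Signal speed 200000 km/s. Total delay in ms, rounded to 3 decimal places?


Packet = 500 bytes = 4000 bits. Store-and-forward: sum (t_trans + t_prop) per link.
Link 1: t_trans = 4000/(20*10^6) s = 0.2000 ms; t_prop = 100/200000 s = 0.5000 ms; subtotal = 0.7000 ms
Link 2: t_trans = 4000/(20*10^6) s = 0.2000 ms; t_prop = 100/200000 s = 0.5000 ms; subtotal = 0.7000 ms
Link 3: t_trans = 4000/(50*10^6) s = 0.0800 ms; t_prop = 400/200000 s = 2.0000 ms; subtotal = 2.0800 ms
End-to-end = 0.7000 + 0.7000 + 2.0800 = 3.4800 ms -> 3.480 ms (3 dp)

3.480


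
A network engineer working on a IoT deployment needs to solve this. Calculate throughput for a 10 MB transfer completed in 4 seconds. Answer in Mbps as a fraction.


Given: file = 10 MB, time = 4 s
File in Mb = 10 * 8 = 80 Mb
Throughput = 80 / 4 Mbps
Throughput = 20 Mbps

20


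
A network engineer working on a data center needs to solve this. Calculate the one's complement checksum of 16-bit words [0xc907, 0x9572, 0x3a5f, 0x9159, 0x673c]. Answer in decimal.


Given words: [0xc907, 0x9572, 0x3a5f, 0x9159, 0x673c]
Step 1: Sum all words
Raw sum = 51463 + 38258 + 14943 + 37209 + 26428 = 168301
Step 2: Fold carry: (37229 + 2) = 37231
One's complement = ~37231 & 0xFFFF = 28304

28304


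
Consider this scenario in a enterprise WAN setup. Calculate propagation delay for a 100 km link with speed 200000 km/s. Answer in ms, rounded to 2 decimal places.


Given: distance = 100 km, speed = 200000 km/s
Delay = distance / speed = 100 / 200000 seconds
Delay in ms = 100 * 1000 / 200000
Delay = 0.5000 ms
Rounded to 2 dp = 0.50 ms

0.50


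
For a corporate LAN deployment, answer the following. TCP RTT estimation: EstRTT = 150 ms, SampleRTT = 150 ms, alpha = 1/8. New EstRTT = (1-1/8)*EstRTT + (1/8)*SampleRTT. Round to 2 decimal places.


Given: EstRTT = 150 ms, SampleRTT = 150 ms, alpha = 1/8
New EstRTT = (1 - alpha) * EstRTT + alpha * SampleRTT
(7/8) * 150 = 131.25
(1/8) * 150 = 18.75
New EstRTT = 131.25 + 18.75 = 150 ms -> 150.00 ms (2 dp)

150.00


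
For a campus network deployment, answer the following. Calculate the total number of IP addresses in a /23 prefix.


Given: CIDR prefix /23
Host bits = 32 - 23 = 9
Total addresses = 2^9 = 512

512


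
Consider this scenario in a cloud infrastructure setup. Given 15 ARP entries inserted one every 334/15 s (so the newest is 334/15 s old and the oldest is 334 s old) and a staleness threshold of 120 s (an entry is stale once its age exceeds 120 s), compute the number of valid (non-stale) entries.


Ages are k * 334/15 s for k = 1..15 (spacing = 22.2667 s).
Entry k is valid iff k * 334/15 <= 120 iff k <= 15 * 120 / 334 = 5.3892
n_valid = floor(5.3892) = 5
(n_stale = 15 - 5 = 10)

5


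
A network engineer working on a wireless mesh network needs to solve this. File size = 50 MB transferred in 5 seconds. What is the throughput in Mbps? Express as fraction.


Given: file = 50 MB, time = 5 s
File in Mb = 50 * 8 = 400 Mb
Throughput = 400 / 5 Mbps
Throughput = 80 Mbps

80


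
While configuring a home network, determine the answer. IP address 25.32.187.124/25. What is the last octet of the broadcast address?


Given: IP = 25.32.187.124, prefix = /25
Host bits = 32 - 25 = 7
Network last octet = 124 AND mask = 0
Host part size = 2^7 - 1 = 127
Broadcast last octet = 0 OR 127 = 127

127


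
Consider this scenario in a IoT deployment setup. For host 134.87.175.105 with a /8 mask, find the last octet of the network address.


Given: IP = 134.87.175.105, prefix = /8
Subnet mask = 255.0.0.0
Last octet of IP: 105
Last octet of mask: 0
Network last octet = 105 AND 0 = 0

0


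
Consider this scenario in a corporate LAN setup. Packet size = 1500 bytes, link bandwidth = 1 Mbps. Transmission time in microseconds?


Given: packet = 1500 bytes, bandwidth = 1 Mbps
Packet in bits = 1500 * 8 = 12000 bits
Bandwidth = 1 * 10^6 = 1000000 bps
Time = 12000 / 1000000 seconds
Time in us = 12000 * 10^6 / 1000000 = 12000

12000


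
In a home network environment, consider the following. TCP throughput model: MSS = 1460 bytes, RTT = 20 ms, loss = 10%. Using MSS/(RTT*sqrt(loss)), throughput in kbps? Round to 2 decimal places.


Given: MSS = 1460 bytes, RTT = 20 ms, loss = 10%
RTT in seconds = 20 / 1000 = 0.02
Loss rate = 10% = 0.1
sqrt(loss) = sqrt(0.1) = 0.316227766017
Throughput (bytes/s) = 1460 / (0.02 * 0.316227766017) = 230846.2692
Throughput (kbps) = 230846.2692 * 8 / 1000 = 1846.770154 -> 1846.77 kbps (2 dp)

1846.77


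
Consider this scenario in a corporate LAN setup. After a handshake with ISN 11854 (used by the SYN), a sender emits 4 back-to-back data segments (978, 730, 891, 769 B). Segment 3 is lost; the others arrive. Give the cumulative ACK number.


SYN uses sequence number 11854; first data byte = ISN + 1 = 11855.
Segment 1: SEQ = 11855, len = 978 B, covers [11855, 12832]
Segment 2: SEQ = 12833, len = 730 B, covers [12833, 13562]
Segment 3: SEQ = 13563, len = 891 B, covers [13563, 14453] [LOST]
Segment 4: SEQ = 14454, len = 769 B, covers [14454, 15222]
In-order data received: bytes [11855, 13562] (segments 1..2).
Segment 3 missing -> gap begins at byte 13563; later segments buffered out of order.
Cumulative ACK = next expected in-order byte = 11855 + 978 + 730 = 13563

13563


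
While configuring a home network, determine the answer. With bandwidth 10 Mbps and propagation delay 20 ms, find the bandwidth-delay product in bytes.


Given: bandwidth = 10 Mbps, delay = 20 ms
BDP in bits = 10 * 10^6 * 20 / 1000
BDP in bits = 200000
BDP in bytes = 200000 / 8 = 25000

25000


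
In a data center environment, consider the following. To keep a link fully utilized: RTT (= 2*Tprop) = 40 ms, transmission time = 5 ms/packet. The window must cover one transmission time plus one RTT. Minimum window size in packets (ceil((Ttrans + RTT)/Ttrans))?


Given: Ttrans = 5 ms, RTT = 40 ms (= 2 * Tprop, Tprop = 20 ms)
Time until first ACK returns = Ttrans + RTT = 5 + 40 = 45 ms
Need W * Ttrans >= Ttrans + RTT  ->  W >= (Ttrans + RTT) / Ttrans
(Ttrans + RTT) / Ttrans = 45 / 5 = 9
W_min = ceil(9) = 9

9


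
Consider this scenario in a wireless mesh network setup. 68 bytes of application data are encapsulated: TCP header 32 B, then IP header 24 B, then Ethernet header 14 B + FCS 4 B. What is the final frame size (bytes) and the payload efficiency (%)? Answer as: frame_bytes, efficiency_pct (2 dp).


TCP segment = 68 + 32 = 100 B
IP packet = 100 + 24 = 124 B
Ethernet frame = 124 + 14 + 4 = 142 B
Efficiency = app / frame = 68 / 142 = 0.478873 = 47.8873% -> 47.89% (2 dp)

142, 47.89


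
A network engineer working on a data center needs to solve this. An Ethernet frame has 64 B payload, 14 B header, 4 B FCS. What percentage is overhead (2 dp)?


Given: payload = 64 B, header = 14 B, trailer = 4 B
Overhead bytes = header + trailer = 14 + 4 = 18
Total frame = payload + overhead = 64 + 18 = 82
Overhead % = 18 / 82 * 100 = 21.9512% -> 21.95% (2 dp)

21.95


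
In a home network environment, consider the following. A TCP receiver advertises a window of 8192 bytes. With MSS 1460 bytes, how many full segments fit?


Given: RWND = 8192 bytes, MSS = 1460 bytes
Full segments = floor(RWND / MSS)
Full segments = floor(8192 / 1460)
Full segments = floor(5.611) = 5

5


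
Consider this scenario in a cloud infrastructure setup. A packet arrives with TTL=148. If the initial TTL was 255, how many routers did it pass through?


Given: initial TTL = 255, received TTL = 148
Hops = initial TTL - received TTL
Hops = 255 - 148 = 107

107


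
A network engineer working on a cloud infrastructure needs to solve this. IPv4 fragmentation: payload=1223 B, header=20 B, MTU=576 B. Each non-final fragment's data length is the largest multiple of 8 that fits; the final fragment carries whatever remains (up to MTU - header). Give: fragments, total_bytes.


Max data per non-final fragment = floor((MTU - header)/8)*8 = floor((576 - 20)/8)*8 = floor(556/8)*8 = 552 B
Final fragment needs no 8-byte alignment: it can carry up to MTU - header = 556 B
Non-final fragments needed = ceil((payload - 556) / 552) = ceil(667/552) = ceil(1.2083) = 2
Number of fragments = 2 + 1 = 3
Fragment sizes (data): 2 * 552 B + 119 B (last, 119 <= 556 OK)
Total bytes sent = payload + n_frags * header = 1223 + 3*20 = 1223 + 60 = 1283 B

3, 1283


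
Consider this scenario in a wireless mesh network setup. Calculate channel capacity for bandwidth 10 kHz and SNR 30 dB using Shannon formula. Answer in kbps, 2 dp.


Given: B = 10 kHz, SNR = 30 dB
SNR linear = 10^(30/10) = 1000
1 + SNR = 1001
log2(1001) = 9.9672262588
C = 10 * 1000 * 9.9672262588 = 99672.2626 bps
C = 99.672263 kbps -> 99.67 kbps (2 dp)

99.67


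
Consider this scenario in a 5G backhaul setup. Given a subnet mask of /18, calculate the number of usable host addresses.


Given: subnet mask /18
Host bits = 32 - 18 = 14
Total addresses = 2^14 = 16384
Usable hosts = 16384 - 2 (network + broadcast) = 16382

16382


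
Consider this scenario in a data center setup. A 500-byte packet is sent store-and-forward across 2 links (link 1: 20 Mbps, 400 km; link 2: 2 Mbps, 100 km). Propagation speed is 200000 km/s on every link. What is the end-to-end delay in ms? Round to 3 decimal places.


Packet = 500 bytes = 4000 bits. Store-and-forward: sum (t_trans + t_prop) per link.
Link 1: t_trans = 4000/(20*10^6) s = 0.2000 ms; t_prop = 400/200000 s = 2.0000 ms; subtotal = 2.2000 ms
Link 2: t_trans = 4000/(2*10^6) s = 2.0000 ms; t_prop = 100/200000 s = 0.5000 ms; subtotal = 2.5000 ms
End-to-end = 2.2000 + 2.5000 = 4.7000 ms -> 4.700 ms (3 dp)

4.700


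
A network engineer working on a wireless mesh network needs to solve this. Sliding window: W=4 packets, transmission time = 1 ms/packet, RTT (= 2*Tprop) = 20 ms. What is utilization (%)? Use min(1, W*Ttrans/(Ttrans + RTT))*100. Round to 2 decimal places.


Given: W = 4, Ttrans = 1 ms, RTT = 20 ms (= 2 * Tprop, Tprop = 10 ms)
Cycle time = Ttrans + RTT = 1 + 20 = 21 ms (first packet sent until its ACK returns)
W * Ttrans = 4 * 1 = 4 ms of sending per cycle
W * Ttrans / (Ttrans + RTT) = 4 / 21 = 0.190476
U = min(1, 0.190476) = 0.190476
U% = 19.05%

19.05


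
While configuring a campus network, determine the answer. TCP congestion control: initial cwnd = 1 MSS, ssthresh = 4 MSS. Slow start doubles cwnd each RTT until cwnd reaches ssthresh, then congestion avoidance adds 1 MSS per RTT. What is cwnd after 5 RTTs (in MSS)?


RTT 0: cwnd = 1 MSS (initial)
RTT 1: cwnd = 2 MSS (slow start, doubled)
RTT 2: cwnd = 4 MSS (slow start, doubled)
RTT 3: cwnd = 5 MSS (congestion avoidance, +1)
RTT 4: cwnd = 6 MSS (congestion avoidance, +1)
RTT 5: cwnd = 7 MSS (congestion avoidance, +1)

7


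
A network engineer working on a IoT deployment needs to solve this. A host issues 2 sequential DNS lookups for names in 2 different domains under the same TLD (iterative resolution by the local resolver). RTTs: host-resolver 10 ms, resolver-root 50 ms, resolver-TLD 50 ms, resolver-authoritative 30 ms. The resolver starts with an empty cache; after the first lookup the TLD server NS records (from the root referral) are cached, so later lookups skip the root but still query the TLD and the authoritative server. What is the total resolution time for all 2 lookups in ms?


Lookup 1 (cold cache): local + root + TLD + auth = 10 + 50 + 50 + 30 = 140 ms
Lookups 2..2 (TLD NS cached -> skip root; new domain -> still ask TLD and auth): local + TLD + auth = 10 + 50 + 30 = 90 ms each
Remaining 1 lookups: 1 * 90 = 90 ms
Total = 140 + 90 = 230 ms

230


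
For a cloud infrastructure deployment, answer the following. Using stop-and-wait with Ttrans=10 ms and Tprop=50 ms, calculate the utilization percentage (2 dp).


Given: Ttrans = 10 ms, Tprop = 50 ms
RTT = 2 * Tprop = 2 * 50 = 100 ms
U = Ttrans / (Ttrans + RTT)
U = 10 / (10 + 100)
U = 10 / 110 = 0.090909
U% = 9.09%

9.09


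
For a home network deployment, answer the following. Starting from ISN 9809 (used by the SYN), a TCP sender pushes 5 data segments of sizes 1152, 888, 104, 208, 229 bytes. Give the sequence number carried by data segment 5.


The SYN occupies sequence number ISN = 9809, so the first data byte is ISN + 1 = 9810.
SEQ of data segment i = (ISN + 1) + sum of payload sizes of segments 1..i-1.
Segment 1: SEQ = 9810, payload = 1152 bytes
Segment 2: SEQ = 10962, payload = 888 bytes
Segment 3: SEQ = 11850, payload = 104 bytes
Segment 4: SEQ = 11954, payload = 208 bytes
Segment 5: SEQ = 12162, payload = 229 bytes
SEQ of segment 5 = 9810 + 1152 + 888 + 104 + 208 = 12162

12162


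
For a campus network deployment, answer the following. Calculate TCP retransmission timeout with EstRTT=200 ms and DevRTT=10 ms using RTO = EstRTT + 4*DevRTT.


Given: EstRTT = 200 ms, DevRTT = 10 ms
Timeout = EstRTT + 4 * DevRTT
4 * DevRTT = 4 * 10 = 40
Timeout = 200 + 40 = 240 ms

240


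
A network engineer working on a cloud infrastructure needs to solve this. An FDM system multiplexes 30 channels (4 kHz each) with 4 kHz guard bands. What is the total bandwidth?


Given: 30 channels, 4 kHz each, guard = 4 kHz
Channel bandwidth = 30 * 4 = 120 kHz
Guard bands = 29 gaps * 4 kHz = 116 kHz
Total = 120 + 116 = 236 kHz

236


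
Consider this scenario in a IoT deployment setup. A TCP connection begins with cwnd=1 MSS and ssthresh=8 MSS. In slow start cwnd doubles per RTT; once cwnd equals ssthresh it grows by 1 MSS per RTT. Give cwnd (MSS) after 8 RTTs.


RTT 0: cwnd = 1 MSS (initial)
RTT 1: cwnd = 2 MSS (slow start, doubled)
RTT 2: cwnd = 4 MSS (slow start, doubled)
RTT 3: cwnd = 8 MSS (slow start, doubled)
RTT 4: cwnd = 9 MSS (congestion avoidance, +1)
RTT 5: cwnd = 10 MSS (congestion avoidance, +1)
RTT 6: cwnd = 11 MSS (congestion avoidance, +1)
RTT 7: cwnd = 12 MSS (congestion avoidance, +1)
RTT 8: cwnd = 13 MSS (congestion avoidance, +1)

13


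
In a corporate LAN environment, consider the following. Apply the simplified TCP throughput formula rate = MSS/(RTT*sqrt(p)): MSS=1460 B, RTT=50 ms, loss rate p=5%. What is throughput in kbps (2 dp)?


Given: MSS = 1460 bytes, RTT = 50 ms, loss = 5%
RTT in seconds = 50 / 1000 = 0.05
Loss rate = 5% = 0.05
sqrt(loss) = sqrt(0.05) = 0.223606797750
Throughput (bytes/s) = 1460 / (0.05 * 0.223606797750) = 130586.3699
Throughput (kbps) = 130586.3699 * 8 / 1000 = 1044.690959 -> 1044.69 kbps (2 dp)

1044.69


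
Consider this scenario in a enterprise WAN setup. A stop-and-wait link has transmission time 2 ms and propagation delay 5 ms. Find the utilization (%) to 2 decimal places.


Given: Ttrans = 2 ms, Tprop = 5 ms
RTT = 2 * Tprop = 2 * 5 = 10 ms
U = Ttrans / (Ttrans + RTT)
U = 2 / (2 + 10)
U = 2 / 12 = 0.166667
U% = 16.67%

16.67


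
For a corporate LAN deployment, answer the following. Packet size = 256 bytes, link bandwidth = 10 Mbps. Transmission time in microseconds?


Given: packet = 256 bytes, bandwidth = 10 Mbps
Packet in bits = 256 * 8 = 2048 bits
Bandwidth = 10 * 10^6 = 10000000 bps
Time = 2048 / 10000000 seconds
Time in us = 2048 * 10^6 / 10000000 = 204.8

204.8


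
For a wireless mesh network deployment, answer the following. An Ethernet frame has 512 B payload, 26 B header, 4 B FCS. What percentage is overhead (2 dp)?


Given: payload = 512 B, header = 26 B, trailer = 4 B
Overhead bytes = header + trailer = 26 + 4 = 30
Total frame = payload + overhead = 512 + 30 = 542
Overhead % = 30 / 542 * 100 = 5.5351% -> 5.54% (2 dp)

5.54


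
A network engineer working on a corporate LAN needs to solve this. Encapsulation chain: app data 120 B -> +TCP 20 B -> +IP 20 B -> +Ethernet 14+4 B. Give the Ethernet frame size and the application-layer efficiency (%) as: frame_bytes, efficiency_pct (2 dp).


TCP segment = 120 + 20 = 140 B
IP packet = 140 + 20 = 160 B
Ethernet frame = 160 + 14 + 4 = 178 B
Efficiency = app / frame = 120 / 178 = 0.674157 = 67.4157% -> 67.42% (2 dp)

178, 67.42


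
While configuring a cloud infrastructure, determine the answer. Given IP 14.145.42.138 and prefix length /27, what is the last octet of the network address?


Given: IP = 14.145.42.138, prefix = /27
Subnet mask = 255.255.255.224
Last octet of IP: 138
Last octet of mask: 224
Network last octet = 138 AND 224 = 128

128


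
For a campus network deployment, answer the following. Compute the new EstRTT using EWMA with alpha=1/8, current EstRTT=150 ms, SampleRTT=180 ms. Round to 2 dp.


Given: EstRTT = 150 ms, SampleRTT = 180 ms, alpha = 1/8
New EstRTT = (1 - alpha) * EstRTT + alpha * SampleRTT
(7/8) * 150 = 131.25
(1/8) * 180 = 22.5
New EstRTT = 131.25 + 22.5 = 153.75 ms -> 153.75 ms (2 dp)

153.75


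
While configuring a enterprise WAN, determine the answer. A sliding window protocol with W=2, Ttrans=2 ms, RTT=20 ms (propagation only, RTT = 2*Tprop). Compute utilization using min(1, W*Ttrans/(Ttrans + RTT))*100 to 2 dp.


Given: W = 2, Ttrans = 2 ms, RTT = 20 ms (= 2 * Tprop, Tprop = 10 ms)
Cycle time = Ttrans + RTT = 2 + 20 = 22 ms (first packet sent until its ACK returns)
W * Ttrans = 2 * 2 = 4 ms of sending per cycle
W * Ttrans / (Ttrans + RTT) = 4 / 22 = 0.181818
U = min(1, 0.181818) = 0.181818
U% = 18.18%

18.18


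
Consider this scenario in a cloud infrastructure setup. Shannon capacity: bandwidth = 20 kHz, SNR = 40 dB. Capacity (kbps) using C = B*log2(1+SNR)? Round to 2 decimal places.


Given: B = 20 kHz, SNR = 40 dB
SNR linear = 10^(40/10) = 10000
1 + SNR = 10001
log2(10001) = 13.2878566418
C = 20 * 1000 * 13.2878566418 = 265757.1328 bps
C = 265.757133 kbps -> 265.76 kbps (2 dp)

265.76


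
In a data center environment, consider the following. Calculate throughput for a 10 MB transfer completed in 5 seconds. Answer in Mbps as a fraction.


Given: file = 10 MB, time = 5 s
File in Mb = 10 * 8 = 80 Mb
Throughput = 80 / 5 Mbps
Throughput = 16 Mbps

16


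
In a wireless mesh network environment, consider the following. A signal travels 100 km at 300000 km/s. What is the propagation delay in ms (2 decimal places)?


Given: distance = 100 km, speed = 300000 km/s
Delay = distance / speed = 100 / 300000 seconds
Delay in ms = 100 * 1000 / 300000
Delay = 0.3333 ms
Rounded to 2 dp = 0.33 ms

0.33


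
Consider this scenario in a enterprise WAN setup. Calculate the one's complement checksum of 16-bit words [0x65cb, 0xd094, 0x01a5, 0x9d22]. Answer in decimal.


Given words: [0x65cb, 0xd094, 0x01a5, 0x9d22]
Step 1: Sum all words
Raw sum = 26059 + 53396 + 421 + 40226 = 120102
Step 2: Fold carry: (54566 + 1) = 54567
One's complement = ~54567 & 0xFFFF = 10968

10968


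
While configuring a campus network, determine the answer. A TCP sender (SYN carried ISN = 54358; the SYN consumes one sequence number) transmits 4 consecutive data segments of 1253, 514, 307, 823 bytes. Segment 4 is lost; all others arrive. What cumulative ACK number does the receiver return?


SYN uses sequence number 54358; first data byte = ISN + 1 = 54359.
Segment 1: SEQ = 54359, len = 1253 B, covers [54359, 55611]
Segment 2: SEQ = 55612, len = 514 B, covers [55612, 56125]
Segment 3: SEQ = 56126, len = 307 B, covers [56126, 56432]
Segment 4: SEQ = 56433, len = 823 B, covers [56433, 57255] [LOST]
In-order data received: bytes [54359, 56432] (segments 1..3).
Segment 4 missing -> gap begins at byte 56433.
Cumulative ACK = next expected in-order byte = 54359 + 1253 + 514 + 307 = 56433

56433


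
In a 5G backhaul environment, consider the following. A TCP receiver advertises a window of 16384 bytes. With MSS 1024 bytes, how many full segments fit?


Given: RWND = 16384 bytes, MSS = 1024 bytes
Full segments = floor(RWND / MSS)
Full segments = floor(16384 / 1024)
Full segments = floor(16.0) = 16

16


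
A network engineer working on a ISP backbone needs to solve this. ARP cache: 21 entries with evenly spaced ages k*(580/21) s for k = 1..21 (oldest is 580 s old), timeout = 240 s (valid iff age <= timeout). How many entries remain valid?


Ages are k * 580/21 s for k = 1..21 (spacing = 27.6190 s).
Entry k is valid iff k * 580/21 <= 240 iff k <= 21 * 240 / 580 = 8.6897
n_valid = floor(8.6897) = 8
(n_stale = 21 - 8 = 13)

8


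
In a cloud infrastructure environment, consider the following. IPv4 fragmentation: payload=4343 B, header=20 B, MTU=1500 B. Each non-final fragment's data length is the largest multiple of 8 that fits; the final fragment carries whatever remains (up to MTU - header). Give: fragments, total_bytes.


Max data per non-final fragment = floor((MTU - header)/8)*8 = floor((1500 - 20)/8)*8 = floor(1480/8)*8 = 1480 B
Final fragment needs no 8-byte alignment: it can carry up to MTU - header = 1480 B
Non-final fragments needed = ceil((payload - 1480) / 1480) = ceil(2863/1480) = ceil(1.9345) = 2
Number of fragments = 2 + 1 = 3
Fragment sizes (data): 2 * 1480 B + 1383 B (last, 1383 <= 1480 OK)
Total bytes sent = payload + n_frags * header = 4343 + 3*20 = 4343 + 60 = 4403 B

3, 4403


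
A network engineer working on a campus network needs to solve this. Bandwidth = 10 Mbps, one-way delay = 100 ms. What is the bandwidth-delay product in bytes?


Given: bandwidth = 10 Mbps, delay = 100 ms
BDP in bits = 10 * 10^6 * 100 / 1000
BDP in bits = 1000000
BDP in bytes = 1000000 / 8 = 125000

125000


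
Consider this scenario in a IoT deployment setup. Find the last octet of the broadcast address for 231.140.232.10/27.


Given: IP = 231.140.232.10, prefix = /27
Host bits = 32 - 27 = 5
Network last octet = 10 AND mask = 0
Host part size = 2^5 - 1 = 31
Broadcast last octet = 0 OR 31 = 31

31


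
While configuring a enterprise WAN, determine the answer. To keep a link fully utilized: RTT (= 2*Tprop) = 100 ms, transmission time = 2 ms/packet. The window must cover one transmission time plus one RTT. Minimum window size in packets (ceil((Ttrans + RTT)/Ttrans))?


Given: Ttrans = 2 ms, RTT = 100 ms (= 2 * Tprop, Tprop = 50 ms)
Time until first ACK returns = Ttrans + RTT = 2 + 100 = 102 ms
Need W * Ttrans >= Ttrans + RTT  ->  W >= (Ttrans + RTT) / Ttrans
(Ttrans + RTT) / Ttrans = 102 / 2 = 51
W_min = ceil(51) = 51

51


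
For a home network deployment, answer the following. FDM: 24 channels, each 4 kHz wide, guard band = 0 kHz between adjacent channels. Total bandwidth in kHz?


Given: 24 channels, 4 kHz each, guard = 0 kHz
Channel bandwidth = 24 * 4 = 96 kHz
Guard bands = 23 gaps * 0 kHz = 0 kHz
Total = 96 + 0 = 96 kHz

96


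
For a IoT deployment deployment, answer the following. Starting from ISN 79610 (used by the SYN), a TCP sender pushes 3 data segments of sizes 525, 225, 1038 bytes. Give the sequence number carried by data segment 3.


The SYN occupies sequence number ISN = 79610, so the first data byte is ISN + 1 = 79611.
SEQ of data segment i = (ISN + 1) + sum of payload sizes of segments 1..i-1.
Segment 1: SEQ = 79611, payload = 525 bytes
Segment 2: SEQ = 80136, payload = 225 bytes
Segment 3: SEQ = 80361, payload = 1038 bytes
SEQ of segment 3 = 79611 + 525 + 225 = 80361

80361


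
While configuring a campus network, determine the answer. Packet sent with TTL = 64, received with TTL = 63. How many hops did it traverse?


Given: initial TTL = 64, received TTL = 63
Hops = initial TTL - received TTL
Hops = 64 - 63 = 1

1


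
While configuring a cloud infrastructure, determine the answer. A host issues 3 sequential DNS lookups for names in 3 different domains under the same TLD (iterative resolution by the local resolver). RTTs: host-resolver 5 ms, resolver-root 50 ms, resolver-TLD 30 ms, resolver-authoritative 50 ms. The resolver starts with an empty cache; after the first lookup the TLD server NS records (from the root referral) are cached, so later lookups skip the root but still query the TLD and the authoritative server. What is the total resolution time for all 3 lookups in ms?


Lookup 1 (cold cache): local + root + TLD + auth = 5 + 50 + 30 + 50 = 135 ms
Lookups 2..3 (TLD NS cached -> skip root; new domain -> still ask TLD and auth): local + TLD + auth = 5 + 30 + 50 = 85 ms each
Remaining 2 lookups: 2 * 85 = 170 ms
Total = 135 + 170 = 305 ms

305


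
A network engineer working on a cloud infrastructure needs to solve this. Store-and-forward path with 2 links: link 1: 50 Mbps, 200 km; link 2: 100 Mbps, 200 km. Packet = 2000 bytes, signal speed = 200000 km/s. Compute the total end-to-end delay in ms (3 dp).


Packet = 2000 bytes = 16000 bits. Store-and-forward: sum (t_trans + t_prop) per link.
Link 1: t_trans = 16000/(50*10^6) s = 0.3200 ms; t_prop = 200/200000 s = 1.0000 ms; subtotal = 1.3200 ms
Link 2: t_trans = 16000/(100*10^6) s = 0.1600 ms; t_prop = 200/200000 s = 1.0000 ms; subtotal = 1.1600 ms
End-to-end = 1.3200 + 1.1600 = 2.4800 ms -> 2.480 ms (3 dp)

2.480


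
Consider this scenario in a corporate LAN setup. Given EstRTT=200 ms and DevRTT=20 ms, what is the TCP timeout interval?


Given: EstRTT = 200 ms, DevRTT = 20 ms
Timeout = EstRTT + 4 * DevRTT
4 * DevRTT = 4 * 20 = 80
Timeout = 200 + 80 = 280 ms

280


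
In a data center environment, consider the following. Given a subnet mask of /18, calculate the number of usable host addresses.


Given: subnet mask /18
Host bits = 32 - 18 = 14
Total addresses = 2^14 = 16384
Usable hosts = 16384 - 2 (network + broadcast) = 16382

16382


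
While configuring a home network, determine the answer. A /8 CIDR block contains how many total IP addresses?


Given: CIDR prefix /8
Host bits = 32 - 8 = 24
Total addresses = 2^24 = 16777216

16777216


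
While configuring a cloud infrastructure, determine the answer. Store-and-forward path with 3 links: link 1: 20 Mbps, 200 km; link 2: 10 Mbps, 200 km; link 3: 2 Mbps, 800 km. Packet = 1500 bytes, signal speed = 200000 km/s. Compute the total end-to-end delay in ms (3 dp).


Packet = 1500 bytes = 12000 bits. Store-and-forward: sum (t_trans + t_prop) per link.
Link 1: t_trans = 12000/(20*10^6) s = 0.6000 ms; t_prop = 200/200000 s = 1.0000 ms; subtotal = 1.6000 ms
Link 2: t_trans = 12000/(10*10^6) s = 1.2000 ms; t_prop = 200/200000 s = 1.0000 ms; subtotal = 2.2000 ms
Link 3: t_trans = 12000/(2*10^6) s = 6.0000 ms; t_prop = 800/200000 s = 4.0000 ms; subtotal = 10.0000 ms
End-to-end = 1.6000 + 2.2000 + 10.0000 = 13.8000 ms -> 13.800 ms (3 dp)

13.800


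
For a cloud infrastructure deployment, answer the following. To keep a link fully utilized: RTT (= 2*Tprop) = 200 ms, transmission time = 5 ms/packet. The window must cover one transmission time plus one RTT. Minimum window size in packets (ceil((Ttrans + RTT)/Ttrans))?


Given: Ttrans = 5 ms, RTT = 200 ms (= 2 * Tprop, Tprop = 100 ms)
Time until first ACK returns = Ttrans + RTT = 5 + 200 = 205 ms
Need W * Ttrans >= Ttrans + RTT  ->  W >= (Ttrans + RTT) / Ttrans
(Ttrans + RTT) / Ttrans = 205 / 5 = 41
W_min = ceil(41) = 41

41


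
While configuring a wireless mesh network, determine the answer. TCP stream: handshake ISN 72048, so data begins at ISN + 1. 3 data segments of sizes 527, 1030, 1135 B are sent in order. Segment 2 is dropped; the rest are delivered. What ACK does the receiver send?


SYN uses sequence number 72048; first data byte = ISN + 1 = 72049.
Segment 1: SEQ = 72049, len = 527 B, covers [72049, 72575]
Segment 2: SEQ = 72576, len = 1030 B, covers [72576, 73605] [LOST]
Segment 3: SEQ = 73606, len = 1135 B, covers [73606, 74740]
In-order data received: bytes [72049, 72575] (segments 1..1).
Segment 2 missing -> gap begins at byte 72576; later segments buffered out of order.
Cumulative ACK = next expected in-order byte = 72049 + 527 = 72576

72576


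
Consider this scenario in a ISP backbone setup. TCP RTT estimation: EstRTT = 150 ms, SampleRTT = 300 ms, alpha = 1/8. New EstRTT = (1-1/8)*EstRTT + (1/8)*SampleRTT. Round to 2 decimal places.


Given: EstRTT = 150 ms, SampleRTT = 300 ms, alpha = 1/8
New EstRTT = (1 - alpha) * EstRTT + alpha * SampleRTT
(7/8) * 150 = 131.25
(1/8) * 300 = 37.5
New EstRTT = 131.25 + 37.5 = 168.75 ms -> 168.75 ms (2 dp)

168.75


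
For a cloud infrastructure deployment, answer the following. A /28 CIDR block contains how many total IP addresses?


Given: CIDR prefix /28
Host bits = 32 - 28 = 4
Total addresses = 2^4 = 16

16


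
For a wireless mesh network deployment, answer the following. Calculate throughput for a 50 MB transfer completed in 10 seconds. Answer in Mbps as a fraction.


Given: file = 50 MB, time = 10 s
File in Mb = 50 * 8 = 400 Mb
Throughput = 400 / 10 Mbps
Throughput = 40 Mbps

40


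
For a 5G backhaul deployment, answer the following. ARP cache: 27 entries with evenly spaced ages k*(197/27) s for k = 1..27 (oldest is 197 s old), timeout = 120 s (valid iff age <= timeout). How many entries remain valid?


Ages are k * 197/27 s for k = 1..27 (spacing = 7.2963 s).
Entry k is valid iff k * 197/27 <= 120 iff k <= 27 * 120 / 197 = 16.4467
n_valid = floor(16.4467) = 16
(n_stale = 27 - 16 = 11)

16


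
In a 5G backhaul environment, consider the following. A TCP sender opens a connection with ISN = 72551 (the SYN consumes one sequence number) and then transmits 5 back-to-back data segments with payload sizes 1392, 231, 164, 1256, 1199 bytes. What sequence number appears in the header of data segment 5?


The SYN occupies sequence number ISN = 72551, so the first data byte is ISN + 1 = 72552.
SEQ of data segment i = (ISN + 1) + sum of payload sizes of segments 1..i-1.
Segment 1: SEQ = 72552, payload = 1392 bytes
Segment 2: SEQ = 73944, payload = 231 bytes
Segment 3: SEQ = 74175, payload = 164 bytes
Segment 4: SEQ = 74339, payload = 1256 bytes
Segment 5: SEQ = 75595, payload = 1199 bytes
SEQ of segment 5 = 72552 + 1392 + 231 + 164 + 1256 = 75595

75595


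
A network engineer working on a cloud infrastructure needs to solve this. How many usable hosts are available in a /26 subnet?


Given: subnet mask /26
Host bits = 32 - 26 = 6
Total addresses = 2^6 = 64
Usable hosts = 64 - 2 (network + broadcast) = 62

62


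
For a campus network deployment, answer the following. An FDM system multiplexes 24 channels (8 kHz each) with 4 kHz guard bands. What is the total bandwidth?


Given: 24 channels, 8 kHz each, guard = 4 kHz
Channel bandwidth = 24 * 8 = 192 kHz
Guard bands = 23 gaps * 4 kHz = 92 kHz
Total = 192 + 92 = 284 kHz

284


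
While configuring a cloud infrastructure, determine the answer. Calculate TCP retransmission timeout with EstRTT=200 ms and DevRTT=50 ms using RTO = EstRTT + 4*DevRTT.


Given: EstRTT = 200 ms, DevRTT = 50 ms
Timeout = EstRTT + 4 * DevRTT
4 * DevRTT = 4 * 50 = 200
Timeout = 200 + 200 = 400 ms

400


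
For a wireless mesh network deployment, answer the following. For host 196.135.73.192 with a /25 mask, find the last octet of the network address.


Given: IP = 196.135.73.192, prefix = /25
Subnet mask = 255.255.255.128
Last octet of IP: 192
Last octet of mask: 128
Network last octet = 192 AND 128 = 128

128


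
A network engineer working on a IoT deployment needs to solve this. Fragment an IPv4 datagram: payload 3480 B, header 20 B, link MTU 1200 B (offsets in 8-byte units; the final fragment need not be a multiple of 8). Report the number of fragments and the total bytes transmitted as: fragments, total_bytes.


Max data per non-final fragment = floor((MTU - header)/8)*8 = floor((1200 - 20)/8)*8 = floor(1180/8)*8 = 1176 B
Final fragment needs no 8-byte alignment: it can carry up to MTU - header = 1180 B
Non-final fragments needed = ceil((payload - 1180) / 1176) = ceil(2300/1176) = ceil(1.9558) = 2
Number of fragments = 2 + 1 = 3
Fragment sizes (data): 2 * 1176 B + 1128 B (last, 1128 <= 1180 OK)
Total bytes sent = payload + n_frags * header = 3480 + 3*20 = 3480 + 60 = 3540 B

3, 3540
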